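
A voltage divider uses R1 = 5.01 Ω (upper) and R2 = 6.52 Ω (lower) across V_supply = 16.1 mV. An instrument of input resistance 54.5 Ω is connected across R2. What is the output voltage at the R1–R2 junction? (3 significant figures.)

V_out ≈ 8.65 mV

R2 ‖ R_L = (6.52 × 54.5)/(6.52 + 54.5) = 5.823 Ω.
Then V_out = V_supply · R2'/(R1 + R2') = 16.1 × 5.823/10.83 = 8.654 mV.
(Unloaded it would be 9.10 mV; the load pulls it down.)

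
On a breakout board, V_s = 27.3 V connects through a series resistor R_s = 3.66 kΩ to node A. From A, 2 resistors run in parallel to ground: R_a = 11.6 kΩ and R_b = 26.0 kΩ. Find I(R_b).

Equivalent of the parallel group: R_p = 8.021 kΩ.
V_A by voltage divider: V_A = 27.3 × 8.021/(3.66 + 8.021) = 18.75 V.
I(R_b) = V_A / R_b = 18.75/26.0 = 0.7210 mA.

I ≈ 0.721 mA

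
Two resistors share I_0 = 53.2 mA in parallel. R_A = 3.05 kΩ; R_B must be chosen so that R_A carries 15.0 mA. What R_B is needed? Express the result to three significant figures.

Two-branch current divider: I_A = I_0 · R_B/(R_A + R_B).
15.0/53.2 = R_B/(R_A + R_B) → R_B = R_A · (0.2820)/(1 − 0.2820) = 3.05 × 0.3927 = 1.198 kΩ.

R_B ≈ 1.20 kΩ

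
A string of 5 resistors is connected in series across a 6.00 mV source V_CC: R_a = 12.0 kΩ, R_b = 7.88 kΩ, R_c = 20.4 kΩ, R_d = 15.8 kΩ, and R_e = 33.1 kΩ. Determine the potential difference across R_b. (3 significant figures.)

V ≈ 0.530 mV

Total series resistance ΣR = 12.0 + 7.88 + 20.4 + 15.8 + 33.1 = 89.18 kΩ.
Voltage divider: V = V_CC · (7.880 / 89.18) = 6.00 × 0.08836 = 0.5302 mV.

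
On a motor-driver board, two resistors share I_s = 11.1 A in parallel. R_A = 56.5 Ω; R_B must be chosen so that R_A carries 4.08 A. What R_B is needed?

In a two-way split, I_A/I_s = R_B/(R_A + R_B).
With f = 0.3676, R_B = R_A · f/(1−f) = 56.5 × 0.5812 = 32.84 Ω.

R_B ≈ 32.8 Ω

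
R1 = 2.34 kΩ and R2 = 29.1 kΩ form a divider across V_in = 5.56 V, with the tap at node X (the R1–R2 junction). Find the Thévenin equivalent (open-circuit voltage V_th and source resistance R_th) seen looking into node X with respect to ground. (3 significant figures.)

V_th is the unloaded tap voltage: V_in · R2/(R1+R2) = 5.56 × 0.9256 = 5.146 V.
With V_in suppressed (replaced by a short), R_th = R1 ‖ R2 = (2.340 × 29.1)/(2.340 + 29.1) = 2.166 kΩ.

V_th ≈ 5.15 V, R_th ≈ 2.17 kΩ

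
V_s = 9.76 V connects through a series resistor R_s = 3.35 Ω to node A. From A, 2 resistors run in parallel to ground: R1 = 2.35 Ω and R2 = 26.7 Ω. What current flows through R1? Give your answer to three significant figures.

I ≈ 1.63 A

Parallel bank: R_p = 1/(1/2.35 + 1/26.7) = 2.160 Ω.
V_A by voltage divider: V_A = 9.76 × 2.160/(3.35 + 2.160) = 3.826 V.
Branch current I = V_A/R1 = 3.826/2.35 = 1.628 A.
(Equivalently: I_total = 1.771 A, then current-divider fraction G_k/ΣG = 0.9191.)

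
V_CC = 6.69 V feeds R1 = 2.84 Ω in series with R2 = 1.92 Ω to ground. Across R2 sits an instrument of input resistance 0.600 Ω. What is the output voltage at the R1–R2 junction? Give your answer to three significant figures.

First combine the lower leg with the load: R2 ‖ R_L = 0.4571 Ω.
Voltage divider with the loaded lower leg: V_out = 6.69 × 0.4571/(2.84 + 0.4571) = 6.69 × 0.1386 = 0.9276 V.
(Unloaded it would be 2.70 V; the load pulls it down.)

V_out ≈ 0.928 V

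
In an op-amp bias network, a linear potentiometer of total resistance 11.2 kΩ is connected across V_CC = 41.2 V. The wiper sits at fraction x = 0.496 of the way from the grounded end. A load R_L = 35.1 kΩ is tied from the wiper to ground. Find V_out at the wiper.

The pot divides into 5.645 kΩ above the wiper and 5.555 kΩ below.
Lower segment in parallel with the load: 5.555 ‖ 35.1 = 4.796 kΩ.
Loaded-divider output: V_out = 41.2 × 0.4594 = 18.93 V.
(Unloaded: V_out = x·V_CC = 20.4 V.)

V_out ≈ 18.9 V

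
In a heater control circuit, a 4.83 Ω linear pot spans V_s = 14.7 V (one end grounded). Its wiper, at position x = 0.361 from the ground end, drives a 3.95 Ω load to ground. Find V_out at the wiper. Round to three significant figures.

V_out ≈ 4.14 V

Split the track: R_lower = x·R_p = 1.744 Ω, R_upper = (1−x)·R_p = 3.086 Ω.
Lower segment in parallel with the load: 1.744 ‖ 3.95 = 1.210 Ω.
Then V_out = V_s · 1.210/(3.086 + 1.210) = 4.139 V.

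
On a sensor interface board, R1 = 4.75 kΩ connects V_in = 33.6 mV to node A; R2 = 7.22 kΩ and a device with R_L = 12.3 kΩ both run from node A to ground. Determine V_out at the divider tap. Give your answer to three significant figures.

V_out ≈ 16.4 mV

First combine the lower leg with the load: R2 ‖ R_L = 4.549 kΩ.
Now apply the divider: V_out = 33.6 × 0.4892 = 16.44 mV.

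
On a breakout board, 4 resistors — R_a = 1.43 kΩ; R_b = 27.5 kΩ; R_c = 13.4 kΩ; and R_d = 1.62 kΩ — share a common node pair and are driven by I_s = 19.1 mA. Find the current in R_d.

I ≈ 8.26 mA

Conductances: ΣG = 1/1.43 + 1/27.5 + 1/13.4 + 1/1.62 = 1.428 (1/kΩ).
By the current-divider rule, I = I_s · G_k/ΣG = 19.1 × 0.4324 = 8.259 mA.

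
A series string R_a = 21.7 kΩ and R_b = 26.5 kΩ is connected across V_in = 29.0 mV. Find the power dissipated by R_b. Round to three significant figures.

Series current I = V_in/ΣR = 29.0/48.20 = 0.6017 µA.
P = I²R = 0.3620 × 26.5 = 9.593 nW.

P ≈ 9.59 nW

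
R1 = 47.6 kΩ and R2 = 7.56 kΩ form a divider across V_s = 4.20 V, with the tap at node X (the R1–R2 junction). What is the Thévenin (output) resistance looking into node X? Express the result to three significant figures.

R_th ≈ 6.52 kΩ

With V_s suppressed (replaced by a short), R_th = R1 ‖ R2 = (47.60 × 7.56)/(47.60 + 7.56) = 6.524 kΩ.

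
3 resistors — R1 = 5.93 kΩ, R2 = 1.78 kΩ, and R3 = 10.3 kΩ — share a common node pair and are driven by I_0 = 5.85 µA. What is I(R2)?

I ≈ 3.97 µA

ΣG = 1/5.93 + 1/1.78 + 1/10.3 = 0.8275.
Current divider: I(R2) = I_0 · G_k/ΣG = 5.85 × (0.5618/0.8275) = 5.85 × 0.6789 = 3.972 µA.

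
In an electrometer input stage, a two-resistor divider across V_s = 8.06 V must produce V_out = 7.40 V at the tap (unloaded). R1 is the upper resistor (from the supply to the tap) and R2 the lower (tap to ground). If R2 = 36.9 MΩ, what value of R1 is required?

Required fraction k = V_out/V_s = 0.9181.
So R1 = R2 · (V_s/V_out − 1) = 36.9 × (8.06/7.40 − 1) = 36.9 × 0.08919 = 3.291 MΩ.

R1 ≈ 3.29 MΩ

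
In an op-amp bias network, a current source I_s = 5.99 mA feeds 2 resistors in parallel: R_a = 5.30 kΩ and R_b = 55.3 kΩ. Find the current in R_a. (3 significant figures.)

For two parallel branches, I_k = I_s · (other R)/(sum of R).
I(R_a) = 5.99 × 55.3/(5.30 + 55.3) = 5.99 × 0.9125 = 5.466 mA.

I ≈ 5.47 mA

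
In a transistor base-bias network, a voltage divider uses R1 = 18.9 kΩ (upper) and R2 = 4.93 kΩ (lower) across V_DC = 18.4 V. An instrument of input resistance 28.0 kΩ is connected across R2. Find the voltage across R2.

R2 ‖ R_L = (4.93 × 28.0)/(4.93 + 28.0) = 4.192 kΩ.
Voltage divider with the loaded lower leg: V_out = 18.4 × 4.192/(18.9 + 4.192) = 18.4 × 0.1815 = 3.340 V.
(Unloaded it would be 3.81 V; the load pulls it down.)

V_out ≈ 3.34 V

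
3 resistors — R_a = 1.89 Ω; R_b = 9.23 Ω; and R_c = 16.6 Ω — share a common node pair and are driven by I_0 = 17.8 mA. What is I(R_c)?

ΣG = 1/1.89 + 1/9.23 + 1/16.6 = 0.6977.
R_c takes the fraction G_k/ΣG = 0.06024/0.6977 = 0.08634, so I = 17.8 × 0.08634 = 1.537 mA.

I ≈ 1.54 mA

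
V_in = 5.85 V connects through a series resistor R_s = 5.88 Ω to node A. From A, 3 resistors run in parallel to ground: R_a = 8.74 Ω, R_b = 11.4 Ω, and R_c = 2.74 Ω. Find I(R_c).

Combine the parallel branches: R_p = (1/8.74 + 1/11.4 + 1/2.74)⁻¹ = 1.763 Ω.
Node voltage V_A = V_in · R_p/(R_s + R_p) = 5.85 × 0.2307 = 1.350 V.
Branch current I = V_A/R_c = 1.350/2.74 = 0.4926 A.

I ≈ 0.493 A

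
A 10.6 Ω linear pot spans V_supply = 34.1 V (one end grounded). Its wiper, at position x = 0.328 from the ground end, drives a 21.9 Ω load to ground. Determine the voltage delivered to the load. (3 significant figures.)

V_out ≈ 10.1 V

Split the track: R_lower = x·R_p = 3.477 Ω, R_upper = (1−x)·R_p = 7.123 Ω.
Lower segment in parallel with the load: 3.477 ‖ 21.9 = 3.000 Ω.
Loaded-divider output: V_out = 34.1 × 0.2964 = 10.11 V.
(Unloaded: V_out = x·V_supply = 11.2 V.)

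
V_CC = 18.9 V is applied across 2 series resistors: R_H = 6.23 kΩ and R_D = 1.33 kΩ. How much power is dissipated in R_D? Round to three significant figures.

Series current I = V_CC/ΣR = 18.9/7.560 = 2.500 mA.
P(R_D) = I²·R_D = (2.500)² × 1.33 = 8.312 mW.

P ≈ 8.31 mW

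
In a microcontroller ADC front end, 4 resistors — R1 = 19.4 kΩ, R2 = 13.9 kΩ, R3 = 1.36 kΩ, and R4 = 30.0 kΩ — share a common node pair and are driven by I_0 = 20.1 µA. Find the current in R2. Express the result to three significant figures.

I ≈ 1.62 µA

Conductances: ΣG = 1/19.4 + 1/13.9 + 1/1.36 + 1/30.0 = 0.8921 (1/kΩ).
R2 takes the fraction G_k/ΣG = 0.07194/0.8921 = 0.08064, so I = 20.1 × 0.08064 = 1.621 µA.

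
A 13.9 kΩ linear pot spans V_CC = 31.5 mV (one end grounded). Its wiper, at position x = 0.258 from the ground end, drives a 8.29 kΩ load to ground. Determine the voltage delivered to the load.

Lower segment x·R_p = 3.586 kΩ; upper segment (1−x)·R_p = 10.31 kΩ.
Lower segment in parallel with the load: 3.586 ‖ 8.29 = 2.503 kΩ.
V_out = 31.5 × 2.503/(10.31 + 2.503) = 6.152 mV.

V_out ≈ 6.15 mV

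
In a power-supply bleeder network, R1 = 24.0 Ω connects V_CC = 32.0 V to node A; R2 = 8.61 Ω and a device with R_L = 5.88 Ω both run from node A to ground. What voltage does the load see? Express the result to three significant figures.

V_out ≈ 4.07 V

The load sits in parallel with R2, giving an effective lower resistance R2' = R2·R_L/(R2+R_L) = 3.494 Ω.
Voltage divider with the loaded lower leg: V_out = 32.0 × 3.494/(24.0 + 3.494) = 32.0 × 0.1271 = 4.067 V.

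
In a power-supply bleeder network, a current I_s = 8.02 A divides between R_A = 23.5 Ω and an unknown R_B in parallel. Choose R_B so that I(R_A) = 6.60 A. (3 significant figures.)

R_B ≈ 109 Ω

Two-branch current divider: I_A = I_s · R_B/(R_A + R_B).
6.60/8.02 = R_B/(R_A + R_B) → R_B = R_A · (0.8229)/(1 − 0.8229) = 23.5 × 4.648 = 109.2 Ω.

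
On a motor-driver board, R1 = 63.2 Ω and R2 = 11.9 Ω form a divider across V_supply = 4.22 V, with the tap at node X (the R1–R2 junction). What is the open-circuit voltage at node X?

Open-circuit (no load on X): V_th = V_supply · R2/(R1 + R2) = 4.22 × 11.9/(63.20 + 11.9) = 0.6687 V.

V_th ≈ 0.669 V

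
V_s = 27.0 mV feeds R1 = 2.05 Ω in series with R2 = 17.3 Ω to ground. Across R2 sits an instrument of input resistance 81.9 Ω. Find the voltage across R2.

V_out ≈ 23.6 mV

R2 ‖ R_L = (17.3 × 81.9)/(17.3 + 81.9) = 14.28 Ω.
Now apply the divider: V_out = 27.0 × 0.8745 = 23.61 mV.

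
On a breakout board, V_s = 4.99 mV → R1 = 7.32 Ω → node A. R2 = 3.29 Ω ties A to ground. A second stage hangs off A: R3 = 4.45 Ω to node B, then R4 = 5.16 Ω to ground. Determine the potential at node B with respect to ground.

V_B ≈ 0.672 mV

Looking into the second stage from A: R3 + R4 = 9.610 Ω appears in parallel with R2.
R2 ‖ (R3+R4) = 2.451 Ω.
First divider: V_A = V_s · 2.451/(7.32 + 2.451) = 1.252 mV.
V_B = V_A × 0.5369 = 0.6721 mV.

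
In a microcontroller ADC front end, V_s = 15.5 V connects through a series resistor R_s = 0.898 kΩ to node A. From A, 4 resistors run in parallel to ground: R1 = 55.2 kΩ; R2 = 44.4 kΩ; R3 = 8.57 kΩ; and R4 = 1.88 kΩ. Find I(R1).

Equivalent of the parallel group: R_p = 1.451 kΩ.
Node voltage V_A = V_s · R_p/(R_s + R_p) = 15.5 × 0.6177 = 9.574 V.
I(R1) = V_A / R1 = 9.574/55.2 = 0.1734 mA.

I ≈ 0.173 mA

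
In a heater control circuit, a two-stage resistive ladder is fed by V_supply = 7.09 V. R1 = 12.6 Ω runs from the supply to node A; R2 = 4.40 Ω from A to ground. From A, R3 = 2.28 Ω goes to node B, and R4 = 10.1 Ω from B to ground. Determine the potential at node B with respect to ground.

The second stage (R3 + R4 = 12.38 Ω) loads node A in parallel with R2.
R2 ‖ (R3+R4) = 3.246 Ω.
First divider: V_A = V_supply · 3.246/(12.6 + 3.246) = 1.452 V.
V_B = V_A × 0.8158 = 1.185 V.

V_B ≈ 1.18 V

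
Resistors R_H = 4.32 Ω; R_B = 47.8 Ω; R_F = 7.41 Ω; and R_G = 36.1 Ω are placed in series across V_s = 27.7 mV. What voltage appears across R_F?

V ≈ 2.15 mV

Total series resistance ΣR = 4.32 + 47.8 + 7.41 + 36.1 = 95.63 Ω.
By the voltage-divider rule, V = 27.7 × 7.410/95.63 = 2.146 mV.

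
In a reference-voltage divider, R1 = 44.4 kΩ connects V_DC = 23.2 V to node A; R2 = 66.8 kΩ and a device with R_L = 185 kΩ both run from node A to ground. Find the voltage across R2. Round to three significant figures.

V_out ≈ 12.2 V

The load sits in parallel with R2, giving an effective lower resistance R2' = R2·R_L/(R2+R_L) = 49.08 kΩ.
Now apply the divider: V_out = 23.2 × 0.5250 = 12.18 V.
(Unloaded it would be 13.9 V; the load pulls it down.)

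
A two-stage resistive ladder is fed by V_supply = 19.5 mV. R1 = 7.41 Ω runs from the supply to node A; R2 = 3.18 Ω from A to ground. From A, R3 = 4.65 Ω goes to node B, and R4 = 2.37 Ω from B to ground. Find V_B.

The second stage (R3 + R4 = 7.020 Ω) loads node A in parallel with R2.
R2 ‖ (R3+R4) = 2.189 Ω.
V_A = 19.5 × 2.189/(7.41 + 2.189) = 4.446 mV.
V_B = V_A × 0.3376 = 1.501 mV.

V_B ≈ 1.50 mV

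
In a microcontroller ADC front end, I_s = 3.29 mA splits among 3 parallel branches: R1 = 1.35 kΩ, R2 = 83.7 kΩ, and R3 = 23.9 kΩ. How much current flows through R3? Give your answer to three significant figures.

Total conductance ΣG = 1/1.35 + 1/83.7 + 1/23.9 = 0.7945 (units of 1/kΩ).
R3 takes the fraction G_k/ΣG = 0.04184/0.7945 = 0.05266, so I = 3.29 × 0.05266 = 0.1733 mA.

I ≈ 0.173 mA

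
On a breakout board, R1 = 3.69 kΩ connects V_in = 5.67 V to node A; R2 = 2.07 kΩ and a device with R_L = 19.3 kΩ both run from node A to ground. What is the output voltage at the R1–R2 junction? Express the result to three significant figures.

V_out ≈ 1.91 V

The load sits in parallel with R2, giving an effective lower resistance R2' = R2·R_L/(R2+R_L) = 1.869 kΩ.
Now apply the divider: V_out = 5.67 × 0.3363 = 1.907 V.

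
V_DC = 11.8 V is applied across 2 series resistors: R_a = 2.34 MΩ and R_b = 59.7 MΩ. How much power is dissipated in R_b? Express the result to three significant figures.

ΣR = 62.04 MΩ → I = 11.8/62.04 = 0.1902 µA.
P = I²R = 0.03618 × 59.7 = 2.160 µW.

P ≈ 2.16 µW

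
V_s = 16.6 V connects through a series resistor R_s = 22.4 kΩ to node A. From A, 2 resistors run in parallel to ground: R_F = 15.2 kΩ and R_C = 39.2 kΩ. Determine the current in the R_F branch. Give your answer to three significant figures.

Combine the parallel branches: R_p = (1/15.2 + 1/39.2)⁻¹ = 10.95 kΩ.
Node voltage V_A = V_s · R_p/(R_s + R_p) = 16.6 × 0.3284 = 5.451 V.
I(R_F) = V_A / R_F = 5.451/15.2 = 0.3586 mA.

I ≈ 0.359 mA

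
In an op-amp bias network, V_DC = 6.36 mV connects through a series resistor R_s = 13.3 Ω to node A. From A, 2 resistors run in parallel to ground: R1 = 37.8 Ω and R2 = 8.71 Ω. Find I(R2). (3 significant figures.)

Equivalent of the parallel group: R_p = 7.079 Ω.
Node voltage V_A = V_DC · R_p/(R_s + R_p) = 6.36 × 0.3474 = 2.209 mV.
Branch current I = V_A/R2 = 2.209/8.71 = 0.2536 mA.
(Equivalently: I_total = 0.3121 mA, then current-divider fraction G_k/ΣG = 0.8127.)

I ≈ 0.254 mA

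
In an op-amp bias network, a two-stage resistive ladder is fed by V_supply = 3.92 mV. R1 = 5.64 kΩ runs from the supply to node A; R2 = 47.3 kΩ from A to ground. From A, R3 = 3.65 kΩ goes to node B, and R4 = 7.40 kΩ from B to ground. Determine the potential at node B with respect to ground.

V_B ≈ 1.61 mV

The second stage (R3 + R4 = 11.05 kΩ) loads node A in parallel with R2.
Effective lower resistance at A: R2 ‖ 11.05 = 8.957 kΩ.
First divider: V_A = V_supply · 8.957/(5.64 + 8.957) = 2.405 mV.
Then the unloaded second divider: V_B = V_A × R4/(R3+R4) = 2.405 × 0.6697 = 1.611 mV.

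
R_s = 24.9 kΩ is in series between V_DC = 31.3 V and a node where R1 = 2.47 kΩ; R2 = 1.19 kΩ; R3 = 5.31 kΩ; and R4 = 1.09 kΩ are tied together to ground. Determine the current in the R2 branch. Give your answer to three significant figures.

I ≈ 0.442 mA

Combine the parallel branches: R_p = (1/2.47 + 1/1.19 + 1/5.31 + 1/1.09)⁻¹ = 0.4254 kΩ.
Node voltage V_A = V_DC · R_p/(R_s + R_p) = 31.3 × 0.01680 = 0.5257 V.
I(R2) = V_A / R2 = 0.5257/1.19 = 0.4418 mA.
(Equivalently: I_total = 1.236 mA, then current-divider fraction G_k/ΣG = 0.3574.)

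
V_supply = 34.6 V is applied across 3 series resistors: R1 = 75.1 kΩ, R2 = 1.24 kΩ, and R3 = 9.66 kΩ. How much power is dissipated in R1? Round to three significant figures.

P ≈ 12.2 mW

The common current is I = 34.6/86.00 = 0.4023 mA.
P(R1) = I²·R1 = (0.4023)² × 75.1 = 12.16 mW.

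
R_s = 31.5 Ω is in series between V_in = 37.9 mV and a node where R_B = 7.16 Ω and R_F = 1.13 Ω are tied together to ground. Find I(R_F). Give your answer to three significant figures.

Combine the parallel branches: R_p = (1/7.16 + 1/1.13)⁻¹ = 0.9760 Ω.
V_A by voltage divider: V_A = 37.9 × 0.9760/(31.5 + 0.9760) = 1.139 mV.
Branch current I = V_A/R_F = 1.139/1.13 = 1.008 mA.

I ≈ 1.01 mA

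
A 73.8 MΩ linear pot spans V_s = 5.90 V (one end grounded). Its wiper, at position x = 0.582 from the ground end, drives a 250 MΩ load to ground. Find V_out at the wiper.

V_out ≈ 3.20 V

The pot divides into 30.85 MΩ above the wiper and 42.95 MΩ below.
Lower segment in parallel with the load: 42.95 ‖ 250 = 36.65 MΩ.
Loaded-divider output: V_out = 5.90 × 0.5430 = 3.204 V.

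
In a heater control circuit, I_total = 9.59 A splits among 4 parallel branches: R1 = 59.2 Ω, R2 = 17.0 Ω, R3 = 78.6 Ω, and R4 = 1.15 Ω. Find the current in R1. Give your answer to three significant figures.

ΣG = 1/59.2 + 1/17.0 + 1/78.6 + 1/1.15 = 0.9580.
By the current-divider rule, I = I_total · G_k/ΣG = 9.59 × 0.01763 = 0.1691 A.

I ≈ 0.169 A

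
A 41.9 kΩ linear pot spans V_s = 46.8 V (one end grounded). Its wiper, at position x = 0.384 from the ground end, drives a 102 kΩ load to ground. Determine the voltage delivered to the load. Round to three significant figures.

V_out ≈ 16.4 V

Split the track: R_lower = x·R_p = 16.09 kΩ, R_upper = (1−x)·R_p = 25.81 kΩ.
R_L loads the lower segment: effective lower R = 13.90 kΩ.
Then V_out = V_s · 13.90/(25.81 + 13.90) = 16.38 V.
(Unloaded: V_out = x·V_s = 18.0 V.)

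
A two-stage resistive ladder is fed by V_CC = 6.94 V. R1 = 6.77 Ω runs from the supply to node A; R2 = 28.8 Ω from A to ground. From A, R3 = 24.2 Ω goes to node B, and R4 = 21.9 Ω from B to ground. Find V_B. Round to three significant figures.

V_B ≈ 2.39 V

Looking into the second stage from A: R3 + R4 = 46.10 Ω appears in parallel with R2.
Effective lower resistance at A: R2 ‖ 46.10 = 17.73 Ω.
First divider: V_A = V_CC · 17.73/(6.77 + 17.73) = 5.022 V.
V_B = V_A × 0.4751 = 2.386 V.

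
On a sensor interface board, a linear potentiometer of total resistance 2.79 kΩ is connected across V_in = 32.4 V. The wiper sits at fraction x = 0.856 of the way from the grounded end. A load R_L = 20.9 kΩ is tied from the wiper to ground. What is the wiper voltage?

V_out ≈ 27.3 V

Lower segment x·R_p = 2.388 kΩ; upper segment (1−x)·R_p = 0.4018 kΩ.
Lower segment in parallel with the load: 2.388 ‖ 20.9 = 2.143 kΩ.
Loaded-divider output: V_out = 32.4 × 0.8421 = 27.29 V.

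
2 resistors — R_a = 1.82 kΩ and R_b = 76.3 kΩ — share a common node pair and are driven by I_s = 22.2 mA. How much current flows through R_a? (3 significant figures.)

I ≈ 21.7 mA

For two parallel branches, I_k = I_s · (other R)/(sum of R).
So I = 22.2 × 76.3/78.12 = 21.68 mA.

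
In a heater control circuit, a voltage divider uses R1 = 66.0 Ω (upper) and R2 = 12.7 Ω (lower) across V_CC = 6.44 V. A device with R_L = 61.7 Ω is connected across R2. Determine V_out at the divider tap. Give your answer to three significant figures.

V_out ≈ 0.886 V

The load sits in parallel with R2, giving an effective lower resistance R2' = R2·R_L/(R2+R_L) = 10.53 Ω.
Voltage divider with the loaded lower leg: V_out = 6.44 × 10.53/(66.0 + 10.53) = 6.44 × 0.1376 = 0.8863 V.
(Unloaded it would be 1.04 V; the load pulls it down.)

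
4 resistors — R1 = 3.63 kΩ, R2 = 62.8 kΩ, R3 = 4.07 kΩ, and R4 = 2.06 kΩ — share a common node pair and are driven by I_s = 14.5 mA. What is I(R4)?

Total conductance ΣG = 1/3.63 + 1/62.8 + 1/4.07 + 1/2.06 = 1.023 (units of 1/kΩ).
By the current-divider rule, I = I_s · G_k/ΣG = 14.5 × 0.4747 = 6.884 mA.

I ≈ 6.88 mA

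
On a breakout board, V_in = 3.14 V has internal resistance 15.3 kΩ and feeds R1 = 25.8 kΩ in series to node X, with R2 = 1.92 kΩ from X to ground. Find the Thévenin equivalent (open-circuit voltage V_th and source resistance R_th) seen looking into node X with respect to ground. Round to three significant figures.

V_th ≈ 0.140 V, R_th ≈ 1.83 kΩ

R1' = 15.3 + 25.8 = 41.10 kΩ (source resistance + R1).
Open-circuit (no load on X): V_th = V_in · R2/(R1' + R2) = 3.14 × 1.92/(41.10 + 1.92) = 0.1401 V.
Zeroing V_in shorts the top of R1' to ground, so R_th = R1' ‖ R2 = 1.834 kΩ.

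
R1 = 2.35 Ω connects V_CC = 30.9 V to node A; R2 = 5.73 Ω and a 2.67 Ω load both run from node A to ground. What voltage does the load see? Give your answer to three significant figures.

V_out ≈ 13.5 V

R2 ‖ R_L = (5.73 × 2.67)/(5.73 + 2.67) = 1.821 Ω.
Now apply the divider: V_out = 30.9 × 0.4366 = 13.49 V.
(Unloaded it would be 21.9 V; the load pulls it down.)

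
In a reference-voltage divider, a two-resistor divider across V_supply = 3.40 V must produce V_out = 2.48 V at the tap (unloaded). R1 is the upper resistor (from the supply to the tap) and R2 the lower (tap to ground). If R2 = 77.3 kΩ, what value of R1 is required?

R1 ≈ 28.7 kΩ

The divider ratio is R2/(R1+R2) = 2.48/3.40 = 0.7294.
So R1 = R2 · (V_supply/V_out − 1) = 77.3 × (3.40/2.48 − 1) = 77.3 × 0.3710 = 28.68 kΩ.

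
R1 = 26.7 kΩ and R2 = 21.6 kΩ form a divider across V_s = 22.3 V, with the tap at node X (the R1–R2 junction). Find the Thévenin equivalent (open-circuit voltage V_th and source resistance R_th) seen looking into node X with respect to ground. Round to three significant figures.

With X open, the divider is unloaded: V_th = 22.3 × 21.6/48.30 = 9.973 V.
Looking into X with the source shorted: R_th = R1·R2/(R1+R2) = 26.70 × 21.6/48.30 = 11.94 kΩ.

V_th ≈ 9.97 V, R_th ≈ 11.9 kΩ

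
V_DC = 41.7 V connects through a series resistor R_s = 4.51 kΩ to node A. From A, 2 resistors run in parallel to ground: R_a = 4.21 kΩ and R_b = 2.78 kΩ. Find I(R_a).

Combine the parallel branches: R_p = (1/4.21 + 1/2.78)⁻¹ = 1.674 kΩ.
V_A = 41.7 × 1.674/6.184 = 11.29 V.
I(R_a) = V_A / R_a = 11.29/4.21 = 2.682 mA.

I ≈ 2.68 mA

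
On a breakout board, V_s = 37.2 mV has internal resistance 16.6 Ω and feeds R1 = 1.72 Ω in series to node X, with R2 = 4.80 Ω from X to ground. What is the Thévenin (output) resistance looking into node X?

R_th ≈ 3.80 Ω

R1' = 16.6 + 1.72 = 18.32 Ω (source resistance + R1).
With V_s suppressed (replaced by a short), R_th = R1' ‖ R2 = (18.32 × 4.80)/(18.32 + 4.80) = 3.803 Ω.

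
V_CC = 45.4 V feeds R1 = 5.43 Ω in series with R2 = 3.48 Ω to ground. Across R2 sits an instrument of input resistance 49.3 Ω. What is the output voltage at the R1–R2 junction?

First combine the lower leg with the load: R2 ‖ R_L = 3.251 Ω.
Now apply the divider: V_out = 45.4 × 0.3745 = 17.00 V.

V_out ≈ 17.0 V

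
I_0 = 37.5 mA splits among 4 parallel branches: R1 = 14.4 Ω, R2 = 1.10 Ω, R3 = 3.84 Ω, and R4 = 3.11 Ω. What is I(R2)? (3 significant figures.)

I ≈ 21.8 mA

Total conductance ΣG = 1/14.4 + 1/1.10 + 1/3.84 + 1/3.11 = 1.560 (units of 1/Ω).
R2 takes the fraction G_k/ΣG = 0.9091/1.560 = 0.5826, so I = 37.5 × 0.5826 = 21.85 mA.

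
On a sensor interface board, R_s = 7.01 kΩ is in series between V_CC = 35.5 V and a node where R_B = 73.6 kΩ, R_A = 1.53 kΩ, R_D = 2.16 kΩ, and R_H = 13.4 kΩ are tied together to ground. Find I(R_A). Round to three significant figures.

I ≈ 2.46 mA

Equivalent of the parallel group: R_p = 0.8300 kΩ.
Node voltage V_A = V_CC · R_p/(R_s + R_p) = 35.5 × 0.1059 = 3.758 V.
I(R_A) = V_A / R_A = 3.758/1.53 = 2.456 mA.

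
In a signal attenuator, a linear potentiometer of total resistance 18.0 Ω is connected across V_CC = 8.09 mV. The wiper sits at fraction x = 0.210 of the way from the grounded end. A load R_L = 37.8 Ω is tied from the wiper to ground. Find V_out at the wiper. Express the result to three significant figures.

Lower segment x·R_p = 3.780 Ω; upper segment (1−x)·R_p = 14.22 Ω.
R_L loads the lower segment: effective lower R = 3.436 Ω.
Then V_out = V_CC · 3.436/(14.22 + 3.436) = 1.575 mV.
(Unloaded: V_out = x·V_CC = 1.70 mV.)

V_out ≈ 1.57 mV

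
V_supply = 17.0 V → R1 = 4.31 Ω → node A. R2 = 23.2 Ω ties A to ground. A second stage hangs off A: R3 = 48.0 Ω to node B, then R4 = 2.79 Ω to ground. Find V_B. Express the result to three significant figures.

The second stage (R3 + R4 = 50.79 Ω) loads node A in parallel with R2.
R2 ‖ (R3+R4) = 15.93 Ω.
V_A = 17.0 × 15.93/(4.31 + 15.93) = 13.38 V.
V_B = V_A × 0.05493 = 0.7349 V.

V_B ≈ 0.735 V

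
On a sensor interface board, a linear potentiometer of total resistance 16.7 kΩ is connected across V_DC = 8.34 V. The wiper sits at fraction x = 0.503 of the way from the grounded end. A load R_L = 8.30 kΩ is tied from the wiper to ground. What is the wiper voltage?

The pot divides into 8.300 kΩ above the wiper and 8.400 kΩ below.
(x·R_p) ‖ R_L = 4.175 kΩ.
Loaded-divider output: V_out = 8.34 × 0.3347 = 2.791 V.
(Unloaded: V_out = x·V_DC = 4.20 V.)

V_out ≈ 2.79 V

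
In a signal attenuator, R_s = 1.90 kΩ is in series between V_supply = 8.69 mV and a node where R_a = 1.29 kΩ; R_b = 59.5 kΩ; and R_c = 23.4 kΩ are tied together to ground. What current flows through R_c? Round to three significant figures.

Equivalent of the parallel group: R_p = 1.198 kΩ.
V_A = 8.69 × 1.198/3.098 = 3.360 mV.
I(R_c) = V_A / R_c = 3.360/23.4 = 0.1436 µA.

I ≈ 0.144 µA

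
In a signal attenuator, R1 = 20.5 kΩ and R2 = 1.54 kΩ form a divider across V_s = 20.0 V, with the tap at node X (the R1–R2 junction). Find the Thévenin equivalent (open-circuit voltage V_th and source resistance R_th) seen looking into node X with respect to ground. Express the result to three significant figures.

V_th ≈ 1.40 V, R_th ≈ 1.43 kΩ

With X open, the divider is unloaded: V_th = 20.0 × 1.54/22.04 = 1.397 V.
Zeroing V_s shorts the top of R1 to ground, so R_th = R1 ‖ R2 = 1.432 kΩ.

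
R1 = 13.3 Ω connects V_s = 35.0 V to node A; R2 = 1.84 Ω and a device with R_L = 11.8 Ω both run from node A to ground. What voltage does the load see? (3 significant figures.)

R2 ‖ R_L = (1.84 × 11.8)/(1.84 + 11.8) = 1.592 Ω.
Now apply the divider: V_out = 35.0 × 0.1069 = 3.741 V.

V_out ≈ 3.74 V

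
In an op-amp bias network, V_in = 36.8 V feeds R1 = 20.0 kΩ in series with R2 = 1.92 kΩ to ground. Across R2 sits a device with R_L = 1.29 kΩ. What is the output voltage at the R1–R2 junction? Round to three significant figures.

V_out ≈ 1.37 V

R2 ‖ R_L = (1.92 × 1.29)/(1.92 + 1.29) = 0.7716 kΩ.
Now apply the divider: V_out = 36.8 × 0.03715 = 1.367 V.
(Unloaded it would be 3.22 V; the load pulls it down.)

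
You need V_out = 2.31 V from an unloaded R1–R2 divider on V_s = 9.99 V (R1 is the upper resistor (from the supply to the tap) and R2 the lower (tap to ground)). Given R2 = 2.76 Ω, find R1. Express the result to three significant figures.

Required fraction k = V_out/V_s = 0.2312.
Rearranging, R1 = R2·(1−k)/k = 2.76 × 3.325 = 9.176 Ω.

R1 ≈ 9.18 Ω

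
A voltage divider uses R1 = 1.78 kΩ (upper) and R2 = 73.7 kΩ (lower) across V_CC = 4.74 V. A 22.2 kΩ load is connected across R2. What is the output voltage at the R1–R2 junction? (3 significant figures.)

V_out ≈ 4.29 V

R2 ‖ R_L = (73.7 × 22.2)/(73.7 + 22.2) = 17.06 kΩ.
Then V_out = V_CC · R2'/(R1 + R2') = 4.74 × 17.06/18.84 = 4.292 V.
(Unloaded it would be 4.63 V; the load pulls it down.)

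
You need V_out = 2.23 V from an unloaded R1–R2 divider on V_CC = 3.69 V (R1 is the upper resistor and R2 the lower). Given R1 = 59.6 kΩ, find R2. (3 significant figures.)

Required fraction k = V_out/V_CC = 0.6043.
R2 = R1 · 0.6043/(1 − 0.6043) = 91.03 kΩ.

R2 ≈ 91.0 kΩ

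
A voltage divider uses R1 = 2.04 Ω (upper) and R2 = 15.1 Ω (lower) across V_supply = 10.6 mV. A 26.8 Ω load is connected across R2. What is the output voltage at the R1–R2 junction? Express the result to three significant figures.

The load sits in parallel with R2, giving an effective lower resistance R2' = R2·R_L/(R2+R_L) = 9.658 Ω.
Voltage divider with the loaded lower leg: V_out = 10.6 × 9.658/(2.04 + 9.658) = 10.6 × 0.8256 = 8.752 mV.
(Unloaded it would be 9.34 mV; the load pulls it down.)

V_out ≈ 8.75 mV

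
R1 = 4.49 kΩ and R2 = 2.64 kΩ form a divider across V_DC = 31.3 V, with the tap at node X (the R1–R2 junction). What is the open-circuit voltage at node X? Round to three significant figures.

Open-circuit (no load on X): V_th = V_DC · R2/(R1 + R2) = 31.3 × 2.64/(4.490 + 2.64) = 11.59 V.

V_th ≈ 11.6 V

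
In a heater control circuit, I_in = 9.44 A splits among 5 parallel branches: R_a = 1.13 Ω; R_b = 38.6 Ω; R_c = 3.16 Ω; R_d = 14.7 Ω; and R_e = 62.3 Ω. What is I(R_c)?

I ≈ 2.28 A

Conductances: ΣG = 1/1.13 + 1/38.6 + 1/3.16 + 1/14.7 + 1/62.3 = 1.311 (1/Ω).
Current divider: I(R_c) = I_in · G_k/ΣG = 9.44 × (0.3165/1.311) = 9.44 × 0.2413 = 2.278 A.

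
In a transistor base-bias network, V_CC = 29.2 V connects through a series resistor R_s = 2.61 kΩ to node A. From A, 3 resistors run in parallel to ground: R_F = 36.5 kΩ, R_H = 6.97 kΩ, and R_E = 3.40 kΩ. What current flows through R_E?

I ≈ 3.88 mA

Parallel bank: R_p = 1/(1/36.5 + 1/6.97 + 1/3.40) = 2.151 kΩ.
Node voltage V_A = V_CC · R_p/(R_s + R_p) = 29.2 × 0.4517 = 13.19 V.
Branch current I = V_A/R_E = 13.19/3.40 = 3.880 mA.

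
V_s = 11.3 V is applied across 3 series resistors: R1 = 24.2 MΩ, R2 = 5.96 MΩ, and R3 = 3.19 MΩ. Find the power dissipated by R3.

P ≈ 0.366 µW

Series current I = V_s/ΣR = 11.3/33.35 = 0.3388 µA.
P(R3) = I²·R3 = (0.3388)² × 3.19 = 0.3662 µW.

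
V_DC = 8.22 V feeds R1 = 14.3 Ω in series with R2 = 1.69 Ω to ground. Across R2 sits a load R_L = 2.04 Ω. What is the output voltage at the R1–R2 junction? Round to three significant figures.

V_out ≈ 0.499 V

First combine the lower leg with the load: R2 ‖ R_L = 0.9243 Ω.
Then V_out = V_DC · R2'/(R1 + R2') = 8.22 × 0.9243/15.22 = 0.4990 V.
(Unloaded it would be 0.869 V; the load pulls it down.)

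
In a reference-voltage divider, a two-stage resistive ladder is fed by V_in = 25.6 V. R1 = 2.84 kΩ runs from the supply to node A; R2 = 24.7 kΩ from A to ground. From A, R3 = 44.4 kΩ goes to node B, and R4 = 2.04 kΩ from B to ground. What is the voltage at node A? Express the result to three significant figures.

Looking into the second stage from A: R3 + R4 = 46.44 kΩ appears in parallel with R2.
Effective lower resistance at A: R2 ‖ 46.44 = 16.12 kΩ.
First divider: V_A = V_in · 16.12/(2.84 + 16.12) = 21.77 V.

V_A ≈ 21.8 V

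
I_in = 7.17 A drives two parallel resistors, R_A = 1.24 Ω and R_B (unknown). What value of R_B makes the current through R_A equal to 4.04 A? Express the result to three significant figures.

R_B ≈ 1.60 Ω

Two-branch current divider: I_A = I_in · R_B/(R_A + R_B).
With f = 0.5635, R_B = R_A · f/(1−f) = 1.24 × 1.291 = 1.601 Ω.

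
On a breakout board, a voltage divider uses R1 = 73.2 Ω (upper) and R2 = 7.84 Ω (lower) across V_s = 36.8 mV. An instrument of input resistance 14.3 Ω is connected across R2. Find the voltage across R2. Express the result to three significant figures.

R2 ‖ R_L = (7.84 × 14.3)/(7.84 + 14.3) = 5.064 Ω.
Then V_out = V_s · R2'/(R1 + R2') = 36.8 × 5.064/78.26 = 2.381 mV.

V_out ≈ 2.38 mV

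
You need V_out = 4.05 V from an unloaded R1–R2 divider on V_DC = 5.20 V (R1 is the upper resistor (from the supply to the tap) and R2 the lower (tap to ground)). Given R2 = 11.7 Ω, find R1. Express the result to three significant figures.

Required fraction k = V_out/V_DC = 0.7788.
Rearranging, R1 = R2·(1−k)/k = 11.7 × 0.2840 = 3.322 Ω.

R1 ≈ 3.32 Ω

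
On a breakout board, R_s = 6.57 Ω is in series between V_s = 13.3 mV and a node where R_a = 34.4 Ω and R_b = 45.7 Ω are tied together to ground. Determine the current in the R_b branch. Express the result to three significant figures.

Equivalent of the parallel group: R_p = 19.63 Ω.
V_A = 13.3 × 19.63/26.20 = 9.964 mV.
I(R_b) = V_A / R_b = 9.964/45.7 = 0.2180 mA.

I ≈ 0.218 mA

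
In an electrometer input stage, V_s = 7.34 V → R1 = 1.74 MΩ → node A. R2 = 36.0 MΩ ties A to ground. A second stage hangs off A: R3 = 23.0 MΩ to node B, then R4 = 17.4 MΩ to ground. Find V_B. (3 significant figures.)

The second stage (R3 + R4 = 40.40 MΩ) loads node A in parallel with R2.
Effective lower resistance at A: R2 ‖ 40.40 = 19.04 MΩ.
First divider: V_A = V_s · 19.04/(1.74 + 19.04) = 6.725 V.
Stage 2 is unloaded, so V_B = V_A · R4/(R3+R4) = 6.725 × 17.4/40.40 = 2.897 V.

V_B ≈ 2.90 V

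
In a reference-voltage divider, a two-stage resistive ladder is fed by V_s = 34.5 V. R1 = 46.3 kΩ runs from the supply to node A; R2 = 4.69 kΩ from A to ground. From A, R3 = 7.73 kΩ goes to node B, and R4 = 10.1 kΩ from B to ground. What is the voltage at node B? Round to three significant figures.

V_B ≈ 1.45 V

Node A sees R2 in parallel with the series input of stage 2, R3 + R4 = 17.83 kΩ.
Effective lower resistance at A: R2 ‖ 17.83 = 3.713 kΩ.
So V_A = 34.5 × 0.07425 = 2.561 V.
Then the unloaded second divider: V_B = V_A × R4/(R3+R4) = 2.561 × 0.5665 = 1.451 V.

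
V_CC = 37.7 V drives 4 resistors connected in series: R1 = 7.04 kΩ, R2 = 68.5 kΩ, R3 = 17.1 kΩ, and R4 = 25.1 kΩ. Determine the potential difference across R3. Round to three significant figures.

Total series resistance ΣR = 7.04 + 68.5 + 17.1 + 25.1 = 117.7 kΩ.
Voltage divider: V = V_CC · (17.10 / 117.7) = 37.7 × 0.1452 = 5.475 V.

V ≈ 5.48 V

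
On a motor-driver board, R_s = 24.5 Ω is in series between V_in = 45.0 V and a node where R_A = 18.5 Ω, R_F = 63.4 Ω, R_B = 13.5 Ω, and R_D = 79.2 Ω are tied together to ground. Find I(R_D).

I ≈ 0.118 A

Combine the parallel branches: R_p = (1/18.5 + 1/63.4 + 1/13.5 + 1/79.2)⁻¹ = 6.389 Ω.
V_A = 45.0 × 6.389/30.89 = 9.307 V.
I(R_D) = V_A / R_D = 9.307/79.2 = 0.1175 A.
(Equivalently: I_total = 1.457 A, then current-divider fraction G_k/ΣG = 0.08066.)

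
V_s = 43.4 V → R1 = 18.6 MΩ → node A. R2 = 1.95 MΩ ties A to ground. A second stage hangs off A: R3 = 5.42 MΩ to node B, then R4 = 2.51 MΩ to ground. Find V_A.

V_A ≈ 3.37 V

Node A sees R2 in parallel with the series input of stage 2, R3 + R4 = 7.930 MΩ.
Effective lower resistance at A: R2 ‖ 7.930 = 1.565 MΩ.
First divider: V_A = V_s · 1.565/(18.6 + 1.565) = 3.369 V.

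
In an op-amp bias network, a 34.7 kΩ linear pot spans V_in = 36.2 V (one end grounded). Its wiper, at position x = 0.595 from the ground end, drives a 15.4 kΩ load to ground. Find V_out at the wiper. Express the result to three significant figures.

Split the track: R_lower = x·R_p = 20.65 kΩ, R_upper = (1−x)·R_p = 14.05 kΩ.
Lower segment in parallel with the load: 20.65 ‖ 15.4 = 8.821 kΩ.
Then V_out = V_in · 8.821/(14.05 + 8.821) = 13.96 V.

V_out ≈ 14.0 V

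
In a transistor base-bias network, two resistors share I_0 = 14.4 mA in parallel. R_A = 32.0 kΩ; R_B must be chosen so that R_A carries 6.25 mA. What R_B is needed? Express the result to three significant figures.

R_B ≈ 24.5 kΩ

In a two-way split, I_A/I_0 = R_B/(R_A + R_B).
6.25/14.4 = R_B/(R_A + R_B) → R_B = R_A · (0.4340)/(1 − 0.4340) = 32.0 × 0.7669 = 24.54 kΩ.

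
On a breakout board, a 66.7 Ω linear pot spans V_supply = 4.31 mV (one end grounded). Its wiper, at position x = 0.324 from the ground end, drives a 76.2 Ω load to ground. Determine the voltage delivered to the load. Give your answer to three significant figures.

V_out ≈ 1.17 mV

The pot divides into 45.09 Ω above the wiper and 21.61 Ω below.
Lower segment in parallel with the load: 21.61 ‖ 76.2 = 16.84 Ω.
Loaded-divider output: V_out = 4.31 × 0.2719 = 1.172 mV.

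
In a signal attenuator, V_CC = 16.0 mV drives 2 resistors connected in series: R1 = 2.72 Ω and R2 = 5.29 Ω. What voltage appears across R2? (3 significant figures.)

Total series resistance ΣR = 2.72 + 5.29 = 8.010 Ω.
V = V_CC · R/ΣR = 16.0 × 0.6604 = 10.57 mV.

V ≈ 10.6 mV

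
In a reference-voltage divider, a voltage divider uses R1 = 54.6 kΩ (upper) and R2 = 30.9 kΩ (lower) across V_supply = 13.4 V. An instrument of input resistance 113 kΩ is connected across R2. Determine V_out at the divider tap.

First combine the lower leg with the load: R2 ‖ R_L = 24.26 kΩ.
Voltage divider with the loaded lower leg: V_out = 13.4 × 24.26/(54.6 + 24.26) = 13.4 × 0.3077 = 4.123 V.
(Unloaded it would be 4.84 V; the load pulls it down.)

V_out ≈ 4.12 V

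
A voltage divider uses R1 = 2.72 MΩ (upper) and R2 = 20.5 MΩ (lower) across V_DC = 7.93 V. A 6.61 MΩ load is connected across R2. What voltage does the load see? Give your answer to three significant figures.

V_out ≈ 5.14 V

First combine the lower leg with the load: R2 ‖ R_L = 4.998 MΩ.
Then V_out = V_DC · R2'/(R1 + R2') = 7.93 × 4.998/7.718 = 5.135 V.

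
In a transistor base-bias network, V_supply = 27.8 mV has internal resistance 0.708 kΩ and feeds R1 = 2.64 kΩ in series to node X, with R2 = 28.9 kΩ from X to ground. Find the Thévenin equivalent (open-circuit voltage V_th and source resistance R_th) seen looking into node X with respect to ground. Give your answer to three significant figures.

V_th ≈ 24.9 mV, R_th ≈ 3.00 kΩ

R1' = 0.708 + 2.64 = 3.348 kΩ (source resistance + R1).
V_th is the unloaded tap voltage: V_supply · R2/(R1'+R2) = 27.8 × 0.8962 = 24.91 mV.
With V_supply suppressed (replaced by a short), R_th = R1' ‖ R2 = (3.348 × 28.9)/(3.348 + 28.9) = 3.000 kΩ.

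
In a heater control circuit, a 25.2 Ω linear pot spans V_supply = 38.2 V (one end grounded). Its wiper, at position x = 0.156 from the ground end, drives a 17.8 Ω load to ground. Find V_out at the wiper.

Split the track: R_lower = x·R_p = 3.931 Ω, R_upper = (1−x)·R_p = 21.27 Ω.
Lower segment in parallel with the load: 3.931 ‖ 17.8 = 3.220 Ω.
Then V_out = V_supply · 3.220/(21.27 + 3.220) = 5.023 V.

V_out ≈ 5.02 V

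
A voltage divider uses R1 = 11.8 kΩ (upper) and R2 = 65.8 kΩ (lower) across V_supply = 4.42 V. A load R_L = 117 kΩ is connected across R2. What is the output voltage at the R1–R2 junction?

R2 ‖ R_L = (65.8 × 117)/(65.8 + 117) = 42.11 kΩ.
Now apply the divider: V_out = 4.42 × 0.7811 = 3.453 V.

V_out ≈ 3.45 V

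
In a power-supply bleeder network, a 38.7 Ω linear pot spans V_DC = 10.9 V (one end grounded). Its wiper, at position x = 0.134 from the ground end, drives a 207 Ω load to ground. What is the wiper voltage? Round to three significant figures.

V_out ≈ 1.43 V

Split the track: R_lower = x·R_p = 5.186 Ω, R_upper = (1−x)·R_p = 33.51 Ω.
R_L loads the lower segment: effective lower R = 5.059 Ω.
Then V_out = V_DC · 5.059/(33.51 + 5.059) = 1.430 V.
(Unloaded: V_out = x·V_DC = 1.46 V.)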